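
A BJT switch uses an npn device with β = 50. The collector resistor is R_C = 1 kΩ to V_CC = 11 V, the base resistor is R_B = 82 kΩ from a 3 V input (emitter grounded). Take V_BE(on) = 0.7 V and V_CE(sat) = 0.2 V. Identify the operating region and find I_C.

active; I_C ≈ 1.4 mA

Assume active. Base-emitter loop: I_B = (V_BB − V_BE)/R_B = (3 − 0.7)/82 = 0.028 mA.
I_C = β·I_B = 50×0.028 = 1.4 mA.
V_CE = V_CC − I_C·R_C = 11 − 1.4×1 = 9.6 V > V_CE(sat), so the active-region assumption holds.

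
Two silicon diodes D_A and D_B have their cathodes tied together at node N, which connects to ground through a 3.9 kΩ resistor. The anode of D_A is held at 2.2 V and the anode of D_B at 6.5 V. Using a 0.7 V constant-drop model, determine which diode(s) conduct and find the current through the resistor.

Only D_B conducts; I_R ≈ 1.5 mA

Assume both conduct. Then node N would need to be at both 2.2−0.7 = 1.5 V and 6.5−0.7 = 5.8 V, which is impossible.
Assume only D_B conducts: V_N = 6.5 − 0.7 = 5.8 V, so I_R = 5.8/3.9 = 1.49 mA.
Check D_A: its anode-to-cathode voltage is 2.2 − 5.8 = -3.6 V < 0.7 V, so it is off. The assumption is consistent.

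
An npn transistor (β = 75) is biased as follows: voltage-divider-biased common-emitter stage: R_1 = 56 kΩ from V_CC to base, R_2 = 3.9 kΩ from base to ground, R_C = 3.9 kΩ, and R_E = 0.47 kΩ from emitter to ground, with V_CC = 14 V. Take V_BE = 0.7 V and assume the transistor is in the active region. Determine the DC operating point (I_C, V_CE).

I_C ≈ 0.4 mA, V_CE ≈ 12 V

Thevenize the base divider: V_Th = V_CC·R_2/(R_1+R_2) = 14×3.9/59.9 = 0.912 V, R_Th = R_1‖R_2 = 3.65 kΩ.
Base-emitter loop: V_Th = I_B·R_Th + V_BE + (β+1)I_B·R_E, so I_B = (0.912 − 0.7) / (3.65 + 76×0.47) = 0.00537 mA.
I_C = β·I_B = 75×0.00537 = 0.403 mA, and I_E = (β+1)I_B = 0.408 mA.
V_CE = V_CC − I_C·R_C − I_E·R_E = 14 − 0.403×3.9 − 0.408×0.47 = 12.2 V.
V_CE = 12.2 V > 0.2 V confirms active-region operation.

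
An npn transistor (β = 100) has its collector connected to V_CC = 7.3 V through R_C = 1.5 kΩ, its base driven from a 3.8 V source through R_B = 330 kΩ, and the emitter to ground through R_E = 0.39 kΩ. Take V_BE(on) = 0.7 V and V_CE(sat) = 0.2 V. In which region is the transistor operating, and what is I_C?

active; I_C ≈ 0.84 mA

Assume active. Base-emitter loop: I_B = (V_BB − V_BE)/(R_B + (β+1)R_E) = (3.8 − 0.7)/(330 + 101×0.39) = 0.00839 mA.
I_C = β·I_B = 100×0.00839 = 0.839 mA.
V_CE = V_CC − I_C·R_C − I_E·R_E = 7.3 − 0.839×1.5 − 0.848×0.39 = 5.71 V > V_CE(sat), so the active-region assumption holds.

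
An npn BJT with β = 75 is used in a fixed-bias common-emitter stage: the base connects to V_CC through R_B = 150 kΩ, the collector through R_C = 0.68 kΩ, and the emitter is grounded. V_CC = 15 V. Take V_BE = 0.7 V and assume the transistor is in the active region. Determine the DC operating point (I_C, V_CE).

I_C ≈ 7.2 mA, V_CE ≈ 10 V

Base loop: V_CC = I_B·R_B + V_BE, so I_B = (15 − 0.7)/150 kΩ = 0.0953 mA.
In the active region I_C = β·I_B = 75 × 0.0953 = 7.15 mA.
Collector loop: V_CE = V_CC − I_C·R_C = 15 − 7.15×0.68 = 10.1 V.
Since V_CE = 10.1 V > V_CE(sat) ≈ 0.2 V, the transistor is in the active region as assumed.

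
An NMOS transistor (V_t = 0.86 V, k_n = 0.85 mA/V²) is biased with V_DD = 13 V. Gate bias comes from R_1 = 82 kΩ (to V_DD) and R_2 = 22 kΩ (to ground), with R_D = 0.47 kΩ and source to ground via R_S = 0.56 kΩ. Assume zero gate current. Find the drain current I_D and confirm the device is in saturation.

I_D ≈ 0.85 mA

V_G = V_DD·R_2/(R_1+R_2) = 13×22/104 = 2.75 V.
Assume saturation: I_D = (k_n/2)(V_GS − V_t)² with V_GS = V_G − I_D·R_S = 2.75 − 0.56·I_D.
Substituting gives 0.133·I_D² − 1.9·I_D + 1.52 = 0, with roots I_D = 0.85 or 13.4 mA.
The root I_D = 13.4 mA gives V_GS = -4.76 V ≤ V_t, so take I_D = 0.85 mA.
Then V_GS = 2.27 V and V_DS = V_DD − I_D(R_D+R_S) = 13 − 0.85×1.03 = 12.1 V.
Saturation requires V_DS ≥ V_GS − V_t = 1.41 V; 12.1 ≥ 1.41 ✓.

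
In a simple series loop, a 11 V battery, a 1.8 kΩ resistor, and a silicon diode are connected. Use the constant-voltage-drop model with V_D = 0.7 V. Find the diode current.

KVL around the loop: 11 = V_D + I·R = 0.7 + I × 1.8 kΩ.
So I = (11 − 0.7) / 1.8 kΩ = 10.3 / 1.8 = 5.72 mA.

I ≈ 5.7 mA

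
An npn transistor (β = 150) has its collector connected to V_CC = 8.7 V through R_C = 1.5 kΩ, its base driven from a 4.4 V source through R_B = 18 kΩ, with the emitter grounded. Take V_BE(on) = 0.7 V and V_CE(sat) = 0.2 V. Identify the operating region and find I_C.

Assume active: I_B = (4.4 − 0.7)/18 = 0.206 mA, giving I_C = β·I_B = 30.8 mA.
But then V_CE = 8.7 − 30.8×1.5 = -37.5 V < V_CE(sat) = 0.2 V — impossible in the active region.
So the transistor is saturated. With V_CE = 0.2 V, I_C = (V_CC − 0.2)/R_C = 8.5/1.5 = 5.67 mA.
Check: β·I_B = 30.8 mA > I_C = 5.67 mA, confirming saturation.

saturation; I_C ≈ 5.7 mA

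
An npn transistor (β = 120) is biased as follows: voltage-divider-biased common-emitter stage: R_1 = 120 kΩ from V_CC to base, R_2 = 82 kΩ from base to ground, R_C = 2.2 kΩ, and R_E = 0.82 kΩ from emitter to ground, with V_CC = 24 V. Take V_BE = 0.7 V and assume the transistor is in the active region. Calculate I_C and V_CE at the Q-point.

I_C ≈ 7.3 mA, V_CE ≈ 1.8 V

Thevenize the base divider: V_Th = V_CC·R_2/(R_1+R_2) = 24×82/202 = 9.74 V, R_Th = R_1‖R_2 = 48.7 kΩ.
Base-emitter loop: V_Th = I_B·R_Th + V_BE + (β+1)I_B·R_E, so I_B = (9.74 − 0.7) / (48.7 + 121×0.82) = 0.0611 mA.
I_C = β·I_B = 120×0.0611 = 7.34 mA, and I_E = (β+1)I_B = 7.4 mA.
V_CE = V_CC − I_C·R_C − I_E·R_E = 24 − 7.34×2.2 − 7.4×0.82 = 1.8 V.
V_CE = 1.8 V > 0.2 V confirms active-region operation.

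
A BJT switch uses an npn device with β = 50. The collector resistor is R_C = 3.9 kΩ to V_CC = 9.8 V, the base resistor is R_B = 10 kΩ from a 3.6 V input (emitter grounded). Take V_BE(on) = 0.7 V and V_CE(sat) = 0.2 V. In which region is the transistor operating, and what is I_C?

Assume active: I_B = (3.6 − 0.7)/10 = 0.29 mA, giving I_C = β·I_B = 14.5 mA.
But then V_CE = 9.8 − 14.5×3.9 = -46.8 V < V_CE(sat) = 0.2 V — impossible in the active region.
So the transistor is saturated. With V_CE = 0.2 V, I_C = (V_CC − 0.2)/R_C = 9.6/3.9 = 2.46 mA.
Check: β·I_B = 14.5 mA > I_C = 2.46 mA, confirming saturation.

saturation; I_C ≈ 2.5 mA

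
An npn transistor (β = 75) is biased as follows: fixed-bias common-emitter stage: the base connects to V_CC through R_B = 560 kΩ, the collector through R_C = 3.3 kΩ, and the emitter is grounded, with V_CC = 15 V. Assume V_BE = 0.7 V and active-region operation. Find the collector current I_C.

Base loop: V_CC = I_B·R_B + V_BE, so I_B = (15 − 0.7)/560 kΩ = 0.0255 mA.
In the active region I_C = β·I_B = 75 × 0.0255 = 1.92 mA.
Collector loop: V_CE = V_CC − I_C·R_C = 15 − 1.92×3.3 = 8.68 V.
Since V_CE = 8.68 V > V_CE(sat) ≈ 0.2 V, the transistor is in the active region as assumed.

I_C ≈ 1.9 mA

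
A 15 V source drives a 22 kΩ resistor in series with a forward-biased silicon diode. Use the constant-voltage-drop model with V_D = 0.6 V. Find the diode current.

KVL around the loop: 15 = V_D + I·R = 0.6 + I × 22 kΩ.
So I = (15 − 0.6) / 22 kΩ = 14.4 / 22 = 0.655 mA.

I ≈ 0.65 mA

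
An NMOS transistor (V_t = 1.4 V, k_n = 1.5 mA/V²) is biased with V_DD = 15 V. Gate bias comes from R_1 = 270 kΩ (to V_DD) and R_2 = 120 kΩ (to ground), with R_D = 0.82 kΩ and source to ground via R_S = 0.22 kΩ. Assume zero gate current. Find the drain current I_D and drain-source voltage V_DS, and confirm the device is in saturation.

I_D ≈ 4.1 mA, V_DS ≈ 11 V

V_G = V_DD·R_2/(R_1+R_2) = 15×120/390 = 4.62 V.
Assume saturation: I_D = (k_n/2)(V_GS − V_t)² with V_GS = V_G − I_D·R_S = 4.62 − 0.22·I_D.
Substituting gives 0.0363·I_D² − 2.06·I_D + 7.75 = 0, with roots I_D = 4.05 or 52.7 mA.
The root I_D = 52.7 mA gives V_GS = -6.98 V ≤ V_t, so take I_D = 4.05 mA.
Then V_GS = 3.72 V and V_DS = V_DD − I_D(R_D+R_S) = 15 − 4.05×1.04 = 10.8 V.
Saturation requires V_DS ≥ V_GS − V_t = 2.32 V; 10.8 ≥ 2.32 ✓.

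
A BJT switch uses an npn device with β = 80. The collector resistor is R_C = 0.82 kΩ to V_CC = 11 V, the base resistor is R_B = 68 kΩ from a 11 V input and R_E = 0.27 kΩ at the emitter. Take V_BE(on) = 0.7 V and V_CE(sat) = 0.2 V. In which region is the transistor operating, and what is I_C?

Assume active. Base-emitter loop: I_B = (V_BB − V_BE)/(R_B + (β+1)R_E) = (11 − 0.7)/(68 + 81×0.27) = 0.115 mA.
I_C = β·I_B = 80×0.115 = 9.17 mA.
V_CE = V_CC − I_C·R_C − I_E·R_E = 11 − 9.17×0.82 − 9.28×0.27 = 0.975 V > V_CE(sat), so the active-region assumption holds.

active; I_C ≈ 9.2 mA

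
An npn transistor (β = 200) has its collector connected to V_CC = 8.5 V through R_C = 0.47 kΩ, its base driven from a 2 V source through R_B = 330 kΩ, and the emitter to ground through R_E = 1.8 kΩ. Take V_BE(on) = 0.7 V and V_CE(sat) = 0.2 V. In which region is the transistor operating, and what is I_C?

active; I_C ≈ 0.38 mA

Assume active. Base-emitter loop: I_B = (V_BB − V_BE)/(R_B + (β+1)R_E) = (2 − 0.7)/(330 + 201×1.8) = 0.00188 mA.
I_C = β·I_B = 200×0.00188 = 0.376 mA.
V_CE = V_CC − I_C·R_C − I_E·R_E = 8.5 − 0.376×0.47 − 0.378×1.8 = 7.64 V > V_CE(sat), so the active-region assumption holds.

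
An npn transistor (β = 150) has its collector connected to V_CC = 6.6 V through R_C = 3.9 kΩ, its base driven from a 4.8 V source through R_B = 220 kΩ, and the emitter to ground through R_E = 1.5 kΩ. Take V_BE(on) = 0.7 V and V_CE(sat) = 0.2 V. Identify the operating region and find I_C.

Assume active: I_B = (4.8 − 0.7)/(220 + 151×1.5) = 0.00918 mA, I_C = β·I_B = 1.38 mA.
Then V_CE = 6.6 − 1.38×3.9 − 1.39×1.5 = -0.852 V < 0.2 V — the active assumption fails.
Re-solve with V_CE = 0.2 V. KCL at the emitter: V_E/R_E = (V_BB−0.7−V_E)/R_B + (V_CC−0.2−V_E)/R_C, giving V_E = 1.79 V.
I_C = (V_CC − 0.2 − V_E)/R_C = (6.4 − 1.79)/3.9 = 1.18 mA.
Check: I_B = (4.1 − 1.79)/220 = 0.0105 mA, and β·I_B = 1.58 mA > I_C, confirming saturation.

saturation; I_C ≈ 1.2 mA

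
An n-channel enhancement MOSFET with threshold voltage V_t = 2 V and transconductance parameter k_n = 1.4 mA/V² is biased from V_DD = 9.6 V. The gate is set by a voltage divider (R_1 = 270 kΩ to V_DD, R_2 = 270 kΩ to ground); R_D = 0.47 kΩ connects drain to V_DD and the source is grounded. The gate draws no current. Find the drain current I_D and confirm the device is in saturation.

V_G = V_DD·R_2/(R_1+R_2) = 9.6×270/540 = 4.8 V. With the source grounded, V_GS = V_G = 4.8 V.
Assume saturation: I_D = (k_n/2)(V_GS − V_t)² = (1.4/2)×(4.8 − 2)² = 0.7×2.8² = 5.49 mA.
V_DS = V_DD − I_D·R_D = 9.6 − 5.49×0.47 = 7.02 V.
Saturation requires V_DS ≥ V_GS − V_t = 2.8 V; 7.02 ≥ 2.8 ✓.

I_D ≈ 5.5 mA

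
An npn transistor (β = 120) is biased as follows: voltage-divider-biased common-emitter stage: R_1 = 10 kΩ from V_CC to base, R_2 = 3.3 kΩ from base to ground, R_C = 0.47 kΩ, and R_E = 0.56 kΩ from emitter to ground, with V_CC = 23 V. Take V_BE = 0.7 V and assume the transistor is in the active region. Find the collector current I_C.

Thevenize the base divider: V_Th = V_CC·R_2/(R_1+R_2) = 23×3.3/13.3 = 5.71 V, R_Th = R_1‖R_2 = 2.48 kΩ.
Base-emitter loop: V_Th = I_B·R_Th + V_BE + (β+1)I_B·R_E, so I_B = (5.71 − 0.7) / (2.48 + 121×0.56) = 0.0713 mA.
I_C = β·I_B = 120×0.0713 = 8.55 mA, and I_E = (β+1)I_B = 8.62 mA.
V_CE = V_CC − I_C·R_C − I_E·R_E = 23 − 8.55×0.47 − 8.62×0.56 = 14.1 V.
V_CE = 14.1 V > 0.2 V confirms active-region operation.

I_C ≈ 8.6 mA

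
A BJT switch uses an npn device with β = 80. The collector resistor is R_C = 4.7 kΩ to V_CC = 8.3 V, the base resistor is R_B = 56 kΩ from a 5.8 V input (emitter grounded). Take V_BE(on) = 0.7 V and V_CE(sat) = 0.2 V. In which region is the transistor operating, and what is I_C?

saturation; I_C ≈ 1.7 mA

Assume active: I_B = (5.8 − 0.7)/56 = 0.0911 mA, giving I_C = β·I_B = 7.29 mA.
But then V_CE = 8.3 − 7.29×4.7 = -25.9 V < V_CE(sat) = 0.2 V — impossible in the active region.
So the transistor is saturated. With V_CE = 0.2 V, I_C = (V_CC − 0.2)/R_C = 8.1/4.7 = 1.72 mA.
Check: β·I_B = 7.29 mA > I_C = 1.72 mA, confirming saturation.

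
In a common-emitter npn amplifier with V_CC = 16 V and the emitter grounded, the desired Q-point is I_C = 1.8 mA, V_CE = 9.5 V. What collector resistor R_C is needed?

R_C ≈ 3.6 kΩ

Collector loop: V_CC = I_C·R_C + V_CE.
R_C = (V_CC − V_CE)/I_C = (16 − 9.5)/1.8 = 3.61 kΩ.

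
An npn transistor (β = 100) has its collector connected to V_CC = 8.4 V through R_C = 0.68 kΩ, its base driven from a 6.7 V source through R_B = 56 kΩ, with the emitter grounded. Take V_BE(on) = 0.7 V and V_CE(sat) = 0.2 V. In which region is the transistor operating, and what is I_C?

Assume active. Base-emitter loop: I_B = (V_BB − V_BE)/R_B = (6.7 − 0.7)/56 = 0.107 mA.
I_C = β·I_B = 100×0.107 = 10.7 mA.
V_CE = V_CC − I_C·R_C = 8.4 − 10.7×0.68 = 1.11 V > V_CE(sat), so the active-region assumption holds.

active; I_C ≈ 11 mA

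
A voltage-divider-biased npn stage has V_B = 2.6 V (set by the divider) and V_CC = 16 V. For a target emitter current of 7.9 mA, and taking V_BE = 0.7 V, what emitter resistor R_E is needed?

V_E = V_B − V_BE = 2.6 − 0.7 = 1.9 V.
R_E = V_E / I_E = 1.9 / 7.9 = 0.241 kΩ.

R_E ≈ 0.24 kΩ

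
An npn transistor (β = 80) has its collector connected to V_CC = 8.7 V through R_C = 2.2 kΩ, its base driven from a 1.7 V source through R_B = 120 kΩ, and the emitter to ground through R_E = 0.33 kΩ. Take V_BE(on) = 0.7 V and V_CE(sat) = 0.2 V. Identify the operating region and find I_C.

active; I_C ≈ 0.55 mA

Assume active. Base-emitter loop: I_B = (V_BB − V_BE)/(R_B + (β+1)R_E) = (1.7 − 0.7)/(120 + 81×0.33) = 0.00682 mA.
I_C = β·I_B = 80×0.00682 = 0.545 mA.
V_CE = V_CC − I_C·R_C − I_E·R_E = 8.7 − 0.545×2.2 − 0.552×0.33 = 7.32 V > V_CE(sat), so the active-region assumption holds.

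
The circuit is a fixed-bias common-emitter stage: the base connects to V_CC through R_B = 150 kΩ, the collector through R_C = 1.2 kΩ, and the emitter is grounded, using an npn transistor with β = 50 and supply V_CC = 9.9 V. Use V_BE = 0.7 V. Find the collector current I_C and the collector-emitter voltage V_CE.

I_C ≈ 3.1 mA, V_CE ≈ 6.2 V

Base loop: V_CC = I_B·R_B + V_BE, so I_B = (9.9 − 0.7)/150 kΩ = 0.0613 mA.
In the active region I_C = β·I_B = 50 × 0.0613 = 3.07 mA.
Collector loop: V_CE = V_CC − I_C·R_C = 9.9 − 3.07×1.2 = 6.22 V.
Since V_CE = 6.22 V > V_CE(sat) ≈ 0.2 V, the transistor is in the active region as assumed.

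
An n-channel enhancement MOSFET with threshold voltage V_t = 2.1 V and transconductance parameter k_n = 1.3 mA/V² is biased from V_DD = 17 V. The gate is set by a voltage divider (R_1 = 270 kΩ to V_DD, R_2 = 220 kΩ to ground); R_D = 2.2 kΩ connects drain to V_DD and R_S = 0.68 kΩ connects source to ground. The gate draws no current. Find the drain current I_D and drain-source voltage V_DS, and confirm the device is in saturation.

I_D ≈ 4.3 mA, V_DS ≈ 4.5 V

V_G = V_DD·R_2/(R_1+R_2) = 17×220/490 = 7.63 V.
Assume saturation: I_D = (k_n/2)(V_GS − V_t)² with V_GS = V_G − I_D·R_S = 7.63 − 0.68·I_D.
Substituting gives 0.301·I_D² − 5.89·I_D + 19.9 = 0, with roots I_D = 4.34 or 15.3 mA.
The root I_D = 15.3 mA gives V_GS = -2.75 V ≤ V_t, so take I_D = 4.34 mA.
Then V_GS = 4.68 V and V_DS = V_DD − I_D(R_D+R_S) = 17 − 4.34×2.88 = 4.51 V.
Saturation requires V_DS ≥ V_GS − V_t = 2.58 V; 4.51 ≥ 2.58 ✓.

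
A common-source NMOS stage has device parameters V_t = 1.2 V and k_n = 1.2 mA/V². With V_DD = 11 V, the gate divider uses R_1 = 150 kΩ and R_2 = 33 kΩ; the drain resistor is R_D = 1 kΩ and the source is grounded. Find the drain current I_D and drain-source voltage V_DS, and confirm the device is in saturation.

V_G = V_DD·R_2/(R_1+R_2) = 11×33/183 = 1.98 V. With the source grounded, V_GS = V_G = 1.98 V.
Assume saturation: I_D = (k_n/2)(V_GS − V_t)² = (1.2/2)×(1.98 − 1.2)² = 0.6×0.784² = 0.368 mA.
V_DS = V_DD − I_D·R_D = 11 − 0.368×1 = 10.6 V.
Saturation requires V_DS ≥ V_GS − V_t = 0.784 V; 10.6 ≥ 0.784 ✓.

I_D ≈ 0.37 mA, V_DS ≈ 11 V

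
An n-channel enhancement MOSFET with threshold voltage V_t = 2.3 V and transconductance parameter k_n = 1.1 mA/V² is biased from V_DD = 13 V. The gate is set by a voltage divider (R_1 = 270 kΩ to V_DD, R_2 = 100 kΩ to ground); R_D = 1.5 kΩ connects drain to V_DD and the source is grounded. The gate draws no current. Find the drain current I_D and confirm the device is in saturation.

I_D ≈ 0.81 mA

V_G = V_DD·R_2/(R_1+R_2) = 13×100/370 = 3.51 V. With the source grounded, V_GS = V_G = 3.51 V.
Assume saturation: I_D = (k_n/2)(V_GS − V_t)² = (1.1/2)×(3.51 − 2.3)² = 0.55×1.21² = 0.81 mA.
V_DS = V_DD − I_D·R_D = 13 − 0.81×1.5 = 11.8 V.
Saturation requires V_DS ≥ V_GS − V_t = 1.21 V; 11.8 ≥ 1.21 ✓.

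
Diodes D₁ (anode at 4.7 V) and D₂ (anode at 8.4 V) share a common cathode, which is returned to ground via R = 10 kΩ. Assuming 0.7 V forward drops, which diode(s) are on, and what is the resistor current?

Only D₂ conducts; I_R ≈ 0.77 mA

Assume both conduct. Then node N would need to be at both 4.7−0.7 = 4 V and 8.4−0.7 = 7.7 V, which is impossible.
Assume only D₂ conducts: V_N = 8.4 − 0.7 = 7.7 V, so I_R = 7.7/10 = 0.77 mA.
Check D₁: its anode-to-cathode voltage is 4.7 − 7.7 = -3 V < 0.7 V, so it is off. The assumption is consistent.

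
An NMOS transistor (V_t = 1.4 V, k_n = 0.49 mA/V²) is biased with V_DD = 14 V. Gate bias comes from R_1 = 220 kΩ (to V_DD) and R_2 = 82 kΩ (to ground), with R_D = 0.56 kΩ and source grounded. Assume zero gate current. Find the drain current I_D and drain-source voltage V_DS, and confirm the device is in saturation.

V_G = V_DD·R_2/(R_1+R_2) = 14×82/302 = 3.8 V. With the source grounded, V_GS = V_G = 3.8 V.
Assume saturation: I_D = (k_n/2)(V_GS − V_t)² = (0.49/2)×(3.8 − 1.4)² = 0.245×2.4² = 1.41 mA.
V_DS = V_DD − I_D·R_D = 14 − 1.41×0.56 = 13.2 V.
Saturation requires V_DS ≥ V_GS − V_t = 2.4 V; 13.2 ≥ 2.4 ✓.

I_D ≈ 1.4 mA, V_DS ≈ 13 V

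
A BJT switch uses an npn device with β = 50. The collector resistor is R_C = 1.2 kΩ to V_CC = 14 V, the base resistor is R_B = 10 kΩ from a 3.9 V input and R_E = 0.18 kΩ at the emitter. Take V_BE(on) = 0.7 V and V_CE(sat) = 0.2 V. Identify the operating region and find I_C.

active; I_C ≈ 8.3 mA

Assume active. Base-emitter loop: I_B = (V_BB − V_BE)/(R_B + (β+1)R_E) = (3.9 − 0.7)/(10 + 51×0.18) = 0.167 mA.
I_C = β·I_B = 50×0.167 = 8.34 mA.
V_CE = V_CC − I_C·R_C − I_E·R_E = 14 − 8.34×1.2 − 8.51×0.18 = 2.46 V > V_CE(sat), so the active-region assumption holds.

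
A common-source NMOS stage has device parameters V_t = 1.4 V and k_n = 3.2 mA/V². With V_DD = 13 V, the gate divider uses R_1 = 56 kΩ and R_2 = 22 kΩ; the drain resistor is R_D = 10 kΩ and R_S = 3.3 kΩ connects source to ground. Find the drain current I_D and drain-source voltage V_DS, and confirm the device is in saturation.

V_G = V_DD·R_2/(R_1+R_2) = 13×22/78 = 3.67 V.
Assume saturation: I_D = (k_n/2)(V_GS − V_t)² with V_GS = V_G − I_D·R_S = 3.67 − 3.3·I_D.
Substituting gives 17.4·I_D² − 24.9·I_D + 8.22 = 0, with roots I_D = 0.515 or 0.916 mA.
The root I_D = 0.916 mA gives V_GS = 0.643 V ≤ V_t, so take I_D = 0.515 mA.
Then V_GS = 1.97 V and V_DS = V_DD − I_D(R_D+R_S) = 13 − 0.515×13.3 = 6.15 V.
Saturation requires V_DS ≥ V_GS − V_t = 0.567 V; 6.15 ≥ 0.567 ✓.

I_D ≈ 0.51 mA, V_DS ≈ 6.2 V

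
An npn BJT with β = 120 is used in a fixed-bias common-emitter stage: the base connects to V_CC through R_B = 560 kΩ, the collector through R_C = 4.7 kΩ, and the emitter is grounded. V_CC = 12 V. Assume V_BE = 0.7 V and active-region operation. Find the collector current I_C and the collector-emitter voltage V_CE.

Base loop: V_CC = I_B·R_B + V_BE, so I_B = (12 − 0.7)/560 kΩ = 0.0202 mA.
In the active region I_C = β·I_B = 120 × 0.0202 = 2.42 mA.
Collector loop: V_CE = V_CC − I_C·R_C = 12 − 2.42×4.7 = 0.619 V.
Since V_CE = 0.619 V > V_CE(sat) ≈ 0.2 V, the transistor is in the active region as assumed.

I_C ≈ 2.4 mA, V_CE ≈ 0.62 V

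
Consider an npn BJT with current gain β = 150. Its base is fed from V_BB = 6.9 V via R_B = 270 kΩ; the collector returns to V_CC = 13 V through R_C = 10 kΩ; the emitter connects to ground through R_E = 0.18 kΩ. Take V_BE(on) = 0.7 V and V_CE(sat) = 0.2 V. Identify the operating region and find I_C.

saturation; I_C ≈ 1.3 mA

Assume active: I_B = (6.9 − 0.7)/(270 + 151×0.18) = 0.0209 mA, I_C = β·I_B = 3.13 mA.
Then V_CE = 13 − 3.13×10 − 3.15×0.18 = -18.9 V < 0.2 V — the active assumption fails.
Re-solve with V_CE = 0.2 V. KCL at the emitter: V_E/R_E = (V_BB−0.7−V_E)/R_B + (V_CC−0.2−V_E)/R_C, giving V_E = 0.23 V.
I_C = (V_CC − 0.2 − V_E)/R_C = (12.8 − 0.23)/10 = 1.26 mA.
Check: I_B = (6.2 − 0.23)/270 = 0.0221 mA, and β·I_B = 3.32 mA > I_C, confirming saturation.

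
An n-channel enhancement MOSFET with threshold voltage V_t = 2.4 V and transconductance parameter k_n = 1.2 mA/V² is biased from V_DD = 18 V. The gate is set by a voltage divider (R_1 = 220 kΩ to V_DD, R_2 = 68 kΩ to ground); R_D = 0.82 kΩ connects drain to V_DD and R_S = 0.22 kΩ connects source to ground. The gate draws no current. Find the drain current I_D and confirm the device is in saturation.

V_G = V_DD·R_2/(R_1+R_2) = 18×68/288 = 4.25 V.
Assume saturation: I_D = (k_n/2)(V_GS − V_t)² with V_GS = V_G − I_D·R_S = 4.25 − 0.22·I_D.
Substituting gives 0.029·I_D² − 1.49·I_D + 2.05 = 0, with roots I_D = 1.42 or 49.8 mA.
The root I_D = 49.8 mA gives V_GS = -6.71 V ≤ V_t, so take I_D = 1.42 mA.
Then V_GS = 3.94 V and V_DS = V_DD − I_D(R_D+R_S) = 18 − 1.42×1.04 = 16.5 V.
Saturation requires V_DS ≥ V_GS − V_t = 1.54 V; 16.5 ≥ 1.54 ✓.

I_D ≈ 1.4 mA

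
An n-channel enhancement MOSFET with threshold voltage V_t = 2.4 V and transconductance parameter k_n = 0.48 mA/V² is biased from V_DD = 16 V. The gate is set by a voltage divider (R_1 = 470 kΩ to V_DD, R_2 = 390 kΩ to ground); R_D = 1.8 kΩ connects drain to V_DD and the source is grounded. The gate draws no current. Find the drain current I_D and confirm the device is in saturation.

V_G = V_DD·R_2/(R_1+R_2) = 16×390/860 = 7.26 V. With the source grounded, V_GS = V_G = 7.26 V.
Assume saturation: I_D = (k_n/2)(V_GS − V_t)² = (0.48/2)×(7.26 − 2.4)² = 0.24×4.86² = 5.66 mA.
V_DS = V_DD − I_D·R_D = 16 − 5.66×1.8 = 5.81 V.
Saturation requires V_DS ≥ V_GS − V_t = 4.86 V; 5.81 ≥ 4.86 ✓.

I_D ≈ 5.7 mA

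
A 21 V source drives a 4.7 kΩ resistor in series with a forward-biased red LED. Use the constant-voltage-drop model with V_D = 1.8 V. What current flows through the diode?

I ≈ 4.1 mA

KVL around the loop: 21 = V_D + I·R = 1.8 + I × 4.7 kΩ.
So I = (21 − 1.8) / 4.7 kΩ = 19.2 / 4.7 = 4.09 mA.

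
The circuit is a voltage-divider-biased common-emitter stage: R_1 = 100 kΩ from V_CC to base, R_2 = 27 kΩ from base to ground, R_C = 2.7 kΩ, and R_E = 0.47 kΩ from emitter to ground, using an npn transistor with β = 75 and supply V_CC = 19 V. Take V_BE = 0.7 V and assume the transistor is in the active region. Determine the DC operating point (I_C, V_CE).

Thevenize the base divider: V_Th = V_CC·R_2/(R_1+R_2) = 19×27/127 = 4.04 V, R_Th = R_1‖R_2 = 21.3 kΩ.
Base-emitter loop: V_Th = I_B·R_Th + V_BE + (β+1)I_B·R_E, so I_B = (4.04 − 0.7) / (21.3 + 76×0.47) = 0.0586 mA.
I_C = β·I_B = 75×0.0586 = 4.4 mA, and I_E = (β+1)I_B = 4.45 mA.
V_CE = V_CC − I_C·R_C − I_E·R_E = 19 − 4.4×2.7 − 4.45×0.47 = 5.04 V.
V_CE = 5.04 V > 0.2 V confirms active-region operation.

I_C ≈ 4.4 mA, V_CE ≈ 5 V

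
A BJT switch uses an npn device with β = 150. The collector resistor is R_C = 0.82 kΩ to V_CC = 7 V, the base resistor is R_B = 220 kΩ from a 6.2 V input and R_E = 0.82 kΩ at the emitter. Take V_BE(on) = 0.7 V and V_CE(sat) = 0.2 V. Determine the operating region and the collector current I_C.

Assume active. Base-emitter loop: I_B = (V_BB − V_BE)/(R_B + (β+1)R_E) = (6.2 − 0.7)/(220 + 151×0.82) = 0.016 mA.
I_C = β·I_B = 150×0.016 = 2.4 mA.
V_CE = V_CC − I_C·R_C − I_E·R_E = 7 − 2.4×0.82 − 2.42×0.82 = 3.05 V > V_CE(sat), so the active-region assumption holds.

active; I_C ≈ 2.4 mA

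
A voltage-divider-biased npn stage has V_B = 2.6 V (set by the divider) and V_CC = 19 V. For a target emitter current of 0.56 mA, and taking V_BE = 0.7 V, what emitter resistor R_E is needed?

V_E = V_B − V_BE = 2.6 − 0.7 = 1.9 V.
R_E = V_E / I_E = 1.9 / 0.56 = 3.39 kΩ.

R_E ≈ 3.4 kΩ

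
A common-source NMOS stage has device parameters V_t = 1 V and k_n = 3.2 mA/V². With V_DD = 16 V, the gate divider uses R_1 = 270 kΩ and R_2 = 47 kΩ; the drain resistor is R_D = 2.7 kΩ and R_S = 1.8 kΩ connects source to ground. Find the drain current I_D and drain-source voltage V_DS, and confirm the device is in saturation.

V_G = V_DD·R_2/(R_1+R_2) = 16×47/317 = 2.37 V.
Assume saturation: I_D = (k_n/2)(V_GS − V_t)² with V_GS = V_G − I_D·R_S = 2.37 − 1.8·I_D.
Substituting gives 5.18·I_D² − 8.9·I_D + 3.01 = 0, with roots I_D = 0.463 or 1.25 mA.
The root I_D = 1.25 mA gives V_GS = 0.115 V ≤ V_t, so take I_D = 0.463 mA.
Then V_GS = 1.54 V and V_DS = V_DD − I_D(R_D+R_S) = 16 − 0.463×4.5 = 13.9 V.
Saturation requires V_DS ≥ V_GS − V_t = 0.538 V; 13.9 ≥ 0.538 ✓.

I_D ≈ 0.46 mA, V_DS ≈ 14 V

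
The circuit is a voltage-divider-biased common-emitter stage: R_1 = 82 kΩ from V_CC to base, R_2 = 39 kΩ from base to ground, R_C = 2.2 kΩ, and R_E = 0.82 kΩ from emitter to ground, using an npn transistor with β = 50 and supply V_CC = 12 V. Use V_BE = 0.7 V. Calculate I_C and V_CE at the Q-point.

I_C ≈ 2.3 mA, V_CE ≈ 5 V

Thevenize the base divider: V_Th = V_CC·R_2/(R_1+R_2) = 12×39/121 = 3.87 V, R_Th = R_1‖R_2 = 26.4 kΩ.
Base-emitter loop: V_Th = I_B·R_Th + V_BE + (β+1)I_B·R_E, so I_B = (3.87 − 0.7) / (26.4 + 51×0.82) = 0.0464 mA.
I_C = β·I_B = 50×0.0464 = 2.32 mA, and I_E = (β+1)I_B = 2.37 mA.
V_CE = V_CC − I_C·R_C − I_E·R_E = 12 − 2.32×2.2 − 2.37×0.82 = 4.95 V.
V_CE = 4.95 V > 0.2 V confirms active-region operation.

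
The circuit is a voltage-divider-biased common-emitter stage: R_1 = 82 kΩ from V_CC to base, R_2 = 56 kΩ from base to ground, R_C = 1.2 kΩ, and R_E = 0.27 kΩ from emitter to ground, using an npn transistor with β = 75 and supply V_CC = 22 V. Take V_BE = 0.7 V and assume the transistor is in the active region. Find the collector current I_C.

Thevenize the base divider: V_Th = V_CC·R_2/(R_1+R_2) = 22×56/138 = 8.93 V, R_Th = R_1‖R_2 = 33.3 kΩ.
Base-emitter loop: V_Th = I_B·R_Th + V_BE + (β+1)I_B·R_E, so I_B = (8.93 − 0.7) / (33.3 + 76×0.27) = 0.153 mA.
I_C = β·I_B = 75×0.153 = 11.5 mA, and I_E = (β+1)I_B = 11.6 mA.
V_CE = V_CC − I_C·R_C − I_E·R_E = 22 − 11.5×1.2 − 11.6×0.27 = 5.1 V.
V_CE = 5.1 V > 0.2 V confirms active-region operation.

I_C ≈ 11 mA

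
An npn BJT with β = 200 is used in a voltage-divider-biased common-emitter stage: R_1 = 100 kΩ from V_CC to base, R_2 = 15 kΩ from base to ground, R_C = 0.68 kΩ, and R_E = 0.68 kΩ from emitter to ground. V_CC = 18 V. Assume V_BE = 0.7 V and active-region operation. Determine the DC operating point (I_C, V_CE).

Thevenize the base divider: V_Th = V_CC·R_2/(R_1+R_2) = 18×15/115 = 2.35 V, R_Th = R_1‖R_2 = 13 kΩ.
Base-emitter loop: V_Th = I_B·R_Th + V_BE + (β+1)I_B·R_E, so I_B = (2.35 − 0.7) / (13 + 201×0.68) = 0.011 mA.
I_C = β·I_B = 200×0.011 = 2.2 mA, and I_E = (β+1)I_B = 2.21 mA.
V_CE = V_CC − I_C·R_C − I_E·R_E = 18 − 2.2×0.68 − 2.21×0.68 = 15 V.
V_CE = 15 V > 0.2 V confirms active-region operation.

I_C ≈ 2.2 mA, V_CE ≈ 15 V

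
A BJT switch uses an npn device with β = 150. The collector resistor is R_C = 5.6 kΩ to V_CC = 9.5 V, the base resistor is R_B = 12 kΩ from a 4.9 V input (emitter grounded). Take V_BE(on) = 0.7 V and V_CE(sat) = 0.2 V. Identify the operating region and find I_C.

saturation; I_C ≈ 1.7 mA

Assume active: I_B = (4.9 − 0.7)/12 = 0.35 mA, giving I_C = β·I_B = 52.5 mA.
But then V_CE = 9.5 − 52.5×5.6 = -284 V < V_CE(sat) = 0.2 V — impossible in the active region.
So the transistor is saturated. With V_CE = 0.2 V, I_C = (V_CC − 0.2)/R_C = 9.3/5.6 = 1.66 mA.
Check: β·I_B = 52.5 mA > I_C = 1.66 mA, confirming saturation.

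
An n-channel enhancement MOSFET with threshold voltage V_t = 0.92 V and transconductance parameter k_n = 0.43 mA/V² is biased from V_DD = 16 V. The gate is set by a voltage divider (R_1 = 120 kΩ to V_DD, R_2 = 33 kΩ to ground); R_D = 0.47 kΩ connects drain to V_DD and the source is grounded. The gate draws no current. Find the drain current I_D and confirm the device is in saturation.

V_G = V_DD·R_2/(R_1+R_2) = 16×33/153 = 3.45 V. With the source grounded, V_GS = V_G = 3.45 V.
Assume saturation: I_D = (k_n/2)(V_GS − V_t)² = (0.43/2)×(3.45 − 0.92)² = 0.215×2.53² = 1.38 mA.
V_DS = V_DD − I_D·R_D = 16 − 1.38×0.47 = 15.4 V.
Saturation requires V_DS ≥ V_GS − V_t = 2.53 V; 15.4 ≥ 2.53 ✓.

I_D ≈ 1.4 mA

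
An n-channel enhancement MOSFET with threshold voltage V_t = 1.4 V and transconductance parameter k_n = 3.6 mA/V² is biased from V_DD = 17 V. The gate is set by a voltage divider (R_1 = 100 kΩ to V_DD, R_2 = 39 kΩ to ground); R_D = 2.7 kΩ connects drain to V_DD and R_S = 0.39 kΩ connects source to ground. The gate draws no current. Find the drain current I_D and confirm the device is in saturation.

I_D ≈ 4.6 mA

V_G = V_DD·R_2/(R_1+R_2) = 17×39/139 = 4.77 V.
Assume saturation: I_D = (k_n/2)(V_GS − V_t)² with V_GS = V_G − I_D·R_S = 4.77 − 0.39·I_D.
Substituting gives 0.274·I_D² − 5.73·I_D + 20.4 = 0, with roots I_D = 4.56 or 16.4 mA.
The root I_D = 16.4 mA gives V_GS = -1.62 V ≤ V_t, so take I_D = 4.56 mA.
Then V_GS = 2.99 V and V_DS = V_DD − I_D(R_D+R_S) = 17 − 4.56×3.09 = 2.91 V.
Saturation requires V_DS ≥ V_GS − V_t = 1.59 V; 2.91 ≥ 1.59 ✓.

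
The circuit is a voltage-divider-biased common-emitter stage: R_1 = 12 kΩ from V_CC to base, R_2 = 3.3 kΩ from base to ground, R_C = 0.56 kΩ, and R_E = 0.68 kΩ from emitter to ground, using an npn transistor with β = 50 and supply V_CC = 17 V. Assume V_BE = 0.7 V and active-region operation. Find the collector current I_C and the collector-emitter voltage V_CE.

Thevenize the base divider: V_Th = V_CC·R_2/(R_1+R_2) = 17×3.3/15.3 = 3.67 V, R_Th = R_1‖R_2 = 2.59 kΩ.
Base-emitter loop: V_Th = I_B·R_Th + V_BE + (β+1)I_B·R_E, so I_B = (3.67 − 0.7) / (2.59 + 51×0.68) = 0.0796 mA.
I_C = β·I_B = 50×0.0796 = 3.98 mA, and I_E = (β+1)I_B = 4.06 mA.
V_CE = V_CC − I_C·R_C − I_E·R_E = 17 − 3.98×0.56 − 4.06×0.68 = 12 V.
V_CE = 12 V > 0.2 V confirms active-region operation.

I_C ≈ 4 mA, V_CE ≈ 12 V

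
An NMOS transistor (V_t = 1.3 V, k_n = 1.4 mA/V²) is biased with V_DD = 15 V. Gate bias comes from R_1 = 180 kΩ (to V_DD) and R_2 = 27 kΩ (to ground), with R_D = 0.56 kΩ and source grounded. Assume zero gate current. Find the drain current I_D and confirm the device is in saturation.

V_G = V_DD·R_2/(R_1+R_2) = 15×27/207 = 1.96 V. With the source grounded, V_GS = V_G = 1.96 V.
Assume saturation: I_D = (k_n/2)(V_GS − V_t)² = (1.4/2)×(1.96 − 1.3)² = 0.7×0.657² = 0.302 mA.
V_DS = V_DD − I_D·R_D = 15 − 0.302×0.56 = 14.8 V.
Saturation requires V_DS ≥ V_GS − V_t = 0.657 V; 14.8 ≥ 0.657 ✓.

I_D ≈ 0.3 mA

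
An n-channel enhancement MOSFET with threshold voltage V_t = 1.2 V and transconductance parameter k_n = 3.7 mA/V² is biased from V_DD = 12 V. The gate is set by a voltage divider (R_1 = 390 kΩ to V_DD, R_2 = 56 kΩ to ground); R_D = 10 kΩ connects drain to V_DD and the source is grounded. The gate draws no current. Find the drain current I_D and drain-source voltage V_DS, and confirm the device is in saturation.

V_G = V_DD·R_2/(R_1+R_2) = 12×56/446 = 1.51 V. With the source grounded, V_GS = V_G = 1.51 V.
Assume saturation: I_D = (k_n/2)(V_GS − V_t)² = (3.7/2)×(1.51 − 1.2)² = 1.85×0.307² = 0.174 mA.
V_DS = V_DD − I_D·R_D = 12 − 0.174×10 = 10.3 V.
Saturation requires V_DS ≥ V_GS − V_t = 0.307 V; 10.3 ≥ 0.307 ✓.

I_D ≈ 0.17 mA, V_DS ≈ 10 V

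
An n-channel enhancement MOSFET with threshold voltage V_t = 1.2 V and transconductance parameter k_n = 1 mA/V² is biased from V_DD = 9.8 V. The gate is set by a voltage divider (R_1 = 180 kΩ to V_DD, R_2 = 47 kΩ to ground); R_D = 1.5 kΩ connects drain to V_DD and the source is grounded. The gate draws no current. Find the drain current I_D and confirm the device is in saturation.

I_D ≈ 0.34 mA

V_G = V_DD·R_2/(R_1+R_2) = 9.8×47/227 = 2.03 V. With the source grounded, V_GS = V_G = 2.03 V.
Assume saturation: I_D = (k_n/2)(V_GS − V_t)² = (1/2)×(2.03 − 1.2)² = 0.5×0.829² = 0.344 mA.
V_DS = V_DD − I_D·R_D = 9.8 − 0.344×1.5 = 9.28 V.
Saturation requires V_DS ≥ V_GS − V_t = 0.829 V; 9.28 ≥ 0.829 ✓.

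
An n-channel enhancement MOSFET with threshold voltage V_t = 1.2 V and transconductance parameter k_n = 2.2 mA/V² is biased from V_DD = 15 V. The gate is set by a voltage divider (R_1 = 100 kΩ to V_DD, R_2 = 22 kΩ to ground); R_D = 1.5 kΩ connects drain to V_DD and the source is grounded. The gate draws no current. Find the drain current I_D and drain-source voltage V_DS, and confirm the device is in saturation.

I_D ≈ 2.5 mA, V_DS ≈ 11 V

V_G = V_DD·R_2/(R_1+R_2) = 15×22/122 = 2.7 V. With the source grounded, V_GS = V_G = 2.7 V.
Assume saturation: I_D = (k_n/2)(V_GS − V_t)² = (2.2/2)×(2.7 − 1.2)² = 1.1×1.5² = 2.49 mA.
V_DS = V_DD − I_D·R_D = 15 − 2.49×1.5 = 11.3 V.
Saturation requires V_DS ≥ V_GS − V_t = 1.5 V; 11.3 ≥ 1.5 ✓.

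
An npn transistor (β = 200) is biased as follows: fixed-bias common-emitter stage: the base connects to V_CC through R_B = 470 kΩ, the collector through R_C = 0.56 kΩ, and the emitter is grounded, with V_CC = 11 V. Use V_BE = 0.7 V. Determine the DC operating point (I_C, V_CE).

Base loop: V_CC = I_B·R_B + V_BE, so I_B = (11 − 0.7)/470 kΩ = 0.0219 mA.
In the active region I_C = β·I_B = 200 × 0.0219 = 4.38 mA.
Collector loop: V_CE = V_CC − I_C·R_C = 11 − 4.38×0.56 = 8.55 V.
Since V_CE = 8.55 V > V_CE(sat) ≈ 0.2 V, the transistor is in the active region as assumed.

I_C ≈ 4.4 mA, V_CE ≈ 8.5 V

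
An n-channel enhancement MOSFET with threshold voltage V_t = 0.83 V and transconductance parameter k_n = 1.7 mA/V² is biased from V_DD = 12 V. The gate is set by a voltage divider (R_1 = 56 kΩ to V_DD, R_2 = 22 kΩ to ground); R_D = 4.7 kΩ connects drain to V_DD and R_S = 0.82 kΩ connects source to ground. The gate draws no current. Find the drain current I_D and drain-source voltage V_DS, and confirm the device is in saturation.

V_G = V_DD·R_2/(R_1+R_2) = 12×22/78 = 3.38 V.
Assume saturation: I_D = (k_n/2)(V_GS − V_t)² with V_GS = V_G − I_D·R_S = 3.38 − 0.82·I_D.
Substituting gives 0.572·I_D² − 4.56·I_D + 5.55 = 0, with roots I_D = 1.5 or 6.48 mA.
The root I_D = 6.48 mA gives V_GS = -1.93 V ≤ V_t, so take I_D = 1.5 mA.
Then V_GS = 2.16 V and V_DS = V_DD − I_D(R_D+R_S) = 12 − 1.5×5.52 = 3.74 V.
Saturation requires V_DS ≥ V_GS − V_t = 1.33 V; 3.74 ≥ 1.33 ✓.

I_D ≈ 1.5 mA, V_DS ≈ 3.7 V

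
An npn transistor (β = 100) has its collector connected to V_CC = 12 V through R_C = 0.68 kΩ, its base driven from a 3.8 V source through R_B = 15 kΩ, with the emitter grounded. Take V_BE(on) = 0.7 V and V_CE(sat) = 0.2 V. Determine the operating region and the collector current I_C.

Assume active: I_B = (3.8 − 0.7)/15 = 0.207 mA, giving I_C = β·I_B = 20.7 mA.
But then V_CE = 12 − 20.7×0.68 = -2.05 V < V_CE(sat) = 0.2 V — impossible in the active region.
So the transistor is saturated. With V_CE = 0.2 V, I_C = (V_CC − 0.2)/R_C = 11.8/0.68 = 17.4 mA.
Check: β·I_B = 20.7 mA > I_C = 17.4 mA, confirming saturation.

saturation; I_C ≈ 17 mA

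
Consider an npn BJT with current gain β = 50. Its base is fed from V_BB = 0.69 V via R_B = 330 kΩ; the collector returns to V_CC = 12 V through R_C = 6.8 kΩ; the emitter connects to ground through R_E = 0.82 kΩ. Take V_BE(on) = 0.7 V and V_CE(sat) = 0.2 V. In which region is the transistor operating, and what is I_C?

V_BB = 0.69 V ≤ V_BE(on) = 0.7 V, so the base-emitter junction is not forward biased.
The transistor is in cutoff: I_B = I_C = 0.

cutoff; I_C ≈ 0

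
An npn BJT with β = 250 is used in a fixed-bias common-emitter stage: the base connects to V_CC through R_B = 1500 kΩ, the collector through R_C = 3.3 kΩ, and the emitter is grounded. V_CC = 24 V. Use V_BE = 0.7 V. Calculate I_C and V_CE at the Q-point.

Base loop: V_CC = I_B·R_B + V_BE, so I_B = (24 − 0.7)/1500 kΩ = 0.0155 mA.
In the active region I_C = β·I_B = 250 × 0.0155 = 3.88 mA.
Collector loop: V_CE = V_CC − I_C·R_C = 24 − 3.88×3.3 = 11.2 V.
Since V_CE = 11.2 V > V_CE(sat) ≈ 0.2 V, the transistor is in the active region as assumed.

I_C ≈ 3.9 mA, V_CE ≈ 11 V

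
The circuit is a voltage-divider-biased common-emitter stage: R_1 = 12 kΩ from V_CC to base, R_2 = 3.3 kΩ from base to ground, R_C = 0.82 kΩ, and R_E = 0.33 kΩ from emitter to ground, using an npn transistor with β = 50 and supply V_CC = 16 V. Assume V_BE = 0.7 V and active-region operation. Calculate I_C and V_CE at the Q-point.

Thevenize the base divider: V_Th = V_CC·R_2/(R_1+R_2) = 16×3.3/15.3 = 3.45 V, R_Th = R_1‖R_2 = 2.59 kΩ.
Base-emitter loop: V_Th = I_B·R_Th + V_BE + (β+1)I_B·R_E, so I_B = (3.45 − 0.7) / (2.59 + 51×0.33) = 0.142 mA.
I_C = β·I_B = 50×0.142 = 7.08 mA, and I_E = (β+1)I_B = 7.23 mA.
V_CE = V_CC − I_C·R_C − I_E·R_E = 16 − 7.08×0.82 − 7.23×0.33 = 7.81 V.
V_CE = 7.81 V > 0.2 V confirms active-region operation.

I_C ≈ 7.1 mA, V_CE ≈ 7.8 V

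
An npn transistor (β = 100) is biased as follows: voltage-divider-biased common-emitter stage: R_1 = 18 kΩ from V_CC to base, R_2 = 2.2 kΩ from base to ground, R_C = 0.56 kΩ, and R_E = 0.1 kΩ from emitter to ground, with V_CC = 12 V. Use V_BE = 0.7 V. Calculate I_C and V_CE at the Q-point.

Thevenize the base divider: V_Th = V_CC·R_2/(R_1+R_2) = 12×2.2/20.2 = 1.31 V, R_Th = R_1‖R_2 = 1.96 kΩ.
Base-emitter loop: V_Th = I_B·R_Th + V_BE + (β+1)I_B·R_E, so I_B = (1.31 − 0.7) / (1.96 + 101×0.1) = 0.0503 mA.
I_C = β·I_B = 100×0.0503 = 5.03 mA, and I_E = (β+1)I_B = 5.08 mA.
V_CE = V_CC − I_C·R_C − I_E·R_E = 12 − 5.03×0.56 − 5.08×0.1 = 8.67 V.
V_CE = 8.67 V > 0.2 V confirms active-region operation.

I_C ≈ 5 mA, V_CE ≈ 8.7 V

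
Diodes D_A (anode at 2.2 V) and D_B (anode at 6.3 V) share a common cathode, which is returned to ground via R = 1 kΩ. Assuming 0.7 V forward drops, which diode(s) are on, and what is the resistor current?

Only D_B conducts; I_R ≈ 5.6 mA

Assume both conduct. Then node N would need to be at both 2.2−0.7 = 1.5 V and 6.3−0.7 = 5.6 V, which is impossible.
Assume only D_B conducts: V_N = 6.3 − 0.7 = 5.6 V, so I_R = 5.6/1 = 5.6 mA.
Check D_A: its anode-to-cathode voltage is 2.2 − 5.6 = -3.4 V < 0.7 V, so it is off. The assumption is consistent.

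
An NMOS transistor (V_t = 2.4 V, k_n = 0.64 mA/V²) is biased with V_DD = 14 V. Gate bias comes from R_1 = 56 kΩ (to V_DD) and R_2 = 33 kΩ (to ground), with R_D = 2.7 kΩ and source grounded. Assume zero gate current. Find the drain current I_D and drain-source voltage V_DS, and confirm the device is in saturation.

V_G = V_DD·R_2/(R_1+R_2) = 14×33/89 = 5.19 V. With the source grounded, V_GS = V_G = 5.19 V.
Assume saturation: I_D = (k_n/2)(V_GS − V_t)² = (0.64/2)×(5.19 − 2.4)² = 0.32×2.79² = 2.49 mA.
V_DS = V_DD − I_D·R_D = 14 − 2.49×2.7 = 7.27 V.
Saturation requires V_DS ≥ V_GS − V_t = 2.79 V; 7.27 ≥ 2.79 ✓.

I_D ≈ 2.5 mA, V_DS ≈ 7.3 V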